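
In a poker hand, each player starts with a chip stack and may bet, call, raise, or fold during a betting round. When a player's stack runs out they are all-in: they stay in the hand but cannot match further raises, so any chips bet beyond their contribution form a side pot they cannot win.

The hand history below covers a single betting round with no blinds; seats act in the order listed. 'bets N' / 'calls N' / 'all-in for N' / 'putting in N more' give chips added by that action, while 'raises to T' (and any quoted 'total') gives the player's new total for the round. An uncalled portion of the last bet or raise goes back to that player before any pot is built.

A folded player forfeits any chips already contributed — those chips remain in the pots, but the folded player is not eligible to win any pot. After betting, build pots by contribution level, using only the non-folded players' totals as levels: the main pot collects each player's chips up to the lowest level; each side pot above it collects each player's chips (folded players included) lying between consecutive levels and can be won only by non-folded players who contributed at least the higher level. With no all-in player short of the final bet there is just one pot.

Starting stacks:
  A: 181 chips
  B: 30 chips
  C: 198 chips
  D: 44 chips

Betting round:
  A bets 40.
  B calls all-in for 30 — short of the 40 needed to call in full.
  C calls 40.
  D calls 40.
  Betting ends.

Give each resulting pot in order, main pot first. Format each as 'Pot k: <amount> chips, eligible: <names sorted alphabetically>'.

Pot 1: 120 chips, eligible: A, B, C, D
Pot 2: 30 chips, eligible: A, C, D

Derivation:
Contributions: A=40, B=30, C=40, D=40
Pot levels (distinct totals of non-folded players): 30, 40
Layer 1-30: 30 each from A, B, C, D = 30*4 = 120 chips; eligible A, B, C, D
Layer 31-40: 10 each from A, C, D = 10*3 = 30 chips; eligible A, C, D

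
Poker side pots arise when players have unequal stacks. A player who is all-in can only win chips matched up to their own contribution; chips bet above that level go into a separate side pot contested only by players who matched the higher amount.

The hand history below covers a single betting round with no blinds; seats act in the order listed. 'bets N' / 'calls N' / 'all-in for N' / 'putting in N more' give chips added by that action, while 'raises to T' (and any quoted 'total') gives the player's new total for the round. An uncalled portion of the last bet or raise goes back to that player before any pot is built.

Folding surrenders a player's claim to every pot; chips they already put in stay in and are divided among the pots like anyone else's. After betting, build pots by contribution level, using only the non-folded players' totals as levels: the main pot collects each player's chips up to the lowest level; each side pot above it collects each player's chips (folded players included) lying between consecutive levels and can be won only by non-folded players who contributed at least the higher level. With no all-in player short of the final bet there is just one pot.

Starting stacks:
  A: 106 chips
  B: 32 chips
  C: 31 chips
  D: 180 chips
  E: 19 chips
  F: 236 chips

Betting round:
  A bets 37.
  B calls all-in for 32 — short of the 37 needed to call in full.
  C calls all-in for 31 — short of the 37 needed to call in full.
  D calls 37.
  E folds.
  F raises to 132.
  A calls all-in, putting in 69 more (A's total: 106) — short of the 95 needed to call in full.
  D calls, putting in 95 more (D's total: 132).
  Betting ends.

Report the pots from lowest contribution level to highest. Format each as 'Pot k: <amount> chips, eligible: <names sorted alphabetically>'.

Contributions: A=106, B=32, C=31, D=132, F=132
Folded: E
Pot levels (distinct totals of non-folded players): 31, 32, 106, 132
Layer 1-31: 31 each from A, B, C, D, F = 31*5 = 155 chips; eligible A, B, C, D, F
Layer 32-32: 1 each from A, B, D, F = 1*4 = 4 chips; eligible A, B, D, F
Layer 33-106: 74 each from A, D, F = 74*3 = 222 chips; eligible A, D, F
Layer 107-132: 26 each from D, F = 26*2 = 52 chips; eligible D, F

Pot 1: 155 chips, eligible: A, B, C, D, F
Pot 2: 4 chips, eligible: A, B, D, F
Pot 3: 222 chips, eligible: A, D, F
Pot 4: 52 chips, eligible: D, F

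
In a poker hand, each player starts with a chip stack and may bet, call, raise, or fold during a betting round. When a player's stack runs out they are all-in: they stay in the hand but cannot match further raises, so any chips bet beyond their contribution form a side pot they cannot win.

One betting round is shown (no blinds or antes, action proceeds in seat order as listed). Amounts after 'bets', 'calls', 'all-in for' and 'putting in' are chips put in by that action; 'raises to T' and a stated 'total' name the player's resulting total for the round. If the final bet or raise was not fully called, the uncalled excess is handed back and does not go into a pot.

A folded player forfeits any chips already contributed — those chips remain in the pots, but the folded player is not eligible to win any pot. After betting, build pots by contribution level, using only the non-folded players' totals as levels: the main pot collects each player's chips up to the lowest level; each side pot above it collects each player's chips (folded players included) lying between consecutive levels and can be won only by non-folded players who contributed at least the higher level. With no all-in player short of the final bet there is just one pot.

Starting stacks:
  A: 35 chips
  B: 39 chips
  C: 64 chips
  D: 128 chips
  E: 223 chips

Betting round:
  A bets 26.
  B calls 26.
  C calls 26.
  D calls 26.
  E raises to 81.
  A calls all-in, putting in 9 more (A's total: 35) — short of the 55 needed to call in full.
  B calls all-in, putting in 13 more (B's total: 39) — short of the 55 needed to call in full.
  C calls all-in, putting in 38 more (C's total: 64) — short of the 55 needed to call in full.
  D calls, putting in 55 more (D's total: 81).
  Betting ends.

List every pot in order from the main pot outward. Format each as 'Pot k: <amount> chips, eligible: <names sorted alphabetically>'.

Contributions: A=35, B=39, C=64, D=81, E=81
Pot levels (distinct totals of non-folded players): 35, 39, 64, 81
Layer 1-35: 35 each from A, B, C, D, E = 35*5 = 175 chips; eligible A, B, C, D, E
Layer 36-39: 4 each from B, C, D, E = 4*4 = 16 chips; eligible B, C, D, E
Layer 40-64: 25 each from C, D, E = 25*3 = 75 chips; eligible C, D, E
Layer 65-81: 17 each from D, E = 17*2 = 34 chips; eligible D, E

Pot 1: 175 chips, eligible: A, B, C, D, E
Pot 2: 16 chips, eligible: B, C, D, E
Pot 3: 75 chips, eligible: C, D, E
Pot 4: 34 chips, eligible: D, E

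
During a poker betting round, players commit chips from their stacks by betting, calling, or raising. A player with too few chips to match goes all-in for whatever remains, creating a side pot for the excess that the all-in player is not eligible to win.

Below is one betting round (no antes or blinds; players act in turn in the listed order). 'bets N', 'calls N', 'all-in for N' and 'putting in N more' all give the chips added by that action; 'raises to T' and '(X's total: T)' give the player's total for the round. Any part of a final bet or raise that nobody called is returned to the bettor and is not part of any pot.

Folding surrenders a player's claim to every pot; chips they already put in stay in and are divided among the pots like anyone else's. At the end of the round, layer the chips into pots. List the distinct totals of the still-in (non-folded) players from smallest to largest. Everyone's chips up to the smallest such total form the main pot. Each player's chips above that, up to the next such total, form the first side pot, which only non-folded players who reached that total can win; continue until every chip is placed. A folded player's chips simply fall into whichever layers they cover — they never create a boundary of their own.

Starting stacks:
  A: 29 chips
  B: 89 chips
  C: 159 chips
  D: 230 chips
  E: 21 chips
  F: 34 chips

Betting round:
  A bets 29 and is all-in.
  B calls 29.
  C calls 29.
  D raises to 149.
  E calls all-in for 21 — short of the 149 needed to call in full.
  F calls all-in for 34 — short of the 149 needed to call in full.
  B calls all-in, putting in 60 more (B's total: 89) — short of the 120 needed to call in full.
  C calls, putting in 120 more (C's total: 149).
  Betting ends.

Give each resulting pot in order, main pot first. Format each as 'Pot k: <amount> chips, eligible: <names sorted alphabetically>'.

Pot 1: 126 chips, eligible: A, B, C, D, E, F
Pot 2: 40 chips, eligible: A, B, C, D, F
Pot 3: 20 chips, eligible: B, C, D, F
Pot 4: 165 chips, eligible: B, C, D
Pot 5: 120 chips, eligible: C, D

Derivation:
Contributions: A=29, B=89, C=149, D=149, E=21, F=34
Pot levels (distinct totals of non-folded players): 21, 29, 34, 89, 149
Layer 1-21: 21 each from A, B, C, D, E, F = 21*6 = 126 chips; eligible A, B, C, D, E, F
Layer 22-29: 8 each from A, B, C, D, F = 8*5 = 40 chips; eligible A, B, C, D, F
Layer 30-34: 5 each from B, C, D, F = 5*4 = 20 chips; eligible B, C, D, F
Layer 35-89: 55 each from B, C, D = 55*3 = 165 chips; eligible B, C, D
Layer 90-149: 60 each from C, D = 60*2 = 120 chips; eligible C, D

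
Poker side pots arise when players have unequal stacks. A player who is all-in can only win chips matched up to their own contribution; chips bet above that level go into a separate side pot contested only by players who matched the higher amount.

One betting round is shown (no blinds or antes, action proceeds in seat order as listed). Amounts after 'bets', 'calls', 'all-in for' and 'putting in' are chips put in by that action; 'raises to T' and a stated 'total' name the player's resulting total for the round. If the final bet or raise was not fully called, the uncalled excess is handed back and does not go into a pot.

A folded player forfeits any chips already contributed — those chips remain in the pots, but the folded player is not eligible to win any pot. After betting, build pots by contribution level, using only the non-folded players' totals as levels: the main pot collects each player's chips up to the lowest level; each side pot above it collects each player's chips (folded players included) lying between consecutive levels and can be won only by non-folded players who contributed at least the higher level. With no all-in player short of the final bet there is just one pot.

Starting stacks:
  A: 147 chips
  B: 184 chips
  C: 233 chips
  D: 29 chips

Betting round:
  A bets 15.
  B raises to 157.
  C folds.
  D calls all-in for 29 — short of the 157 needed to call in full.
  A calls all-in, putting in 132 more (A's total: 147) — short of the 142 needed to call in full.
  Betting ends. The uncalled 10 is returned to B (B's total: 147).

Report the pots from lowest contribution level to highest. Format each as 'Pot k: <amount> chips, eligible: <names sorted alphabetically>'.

Pot 1: 87 chips, eligible: A, B, D
Pot 2: 236 chips, eligible: A, B

Derivation:
Contributions (after 10 returned to B): A=147, B=147, D=29
Folded: C
Pot levels (distinct totals of non-folded players): 29, 147
Layer 1-29: 29 each from A, B, D = 29*3 = 87 chips; eligible A, B, D
Layer 30-147: 118 each from A, B = 118*2 = 236 chips; eligible A, B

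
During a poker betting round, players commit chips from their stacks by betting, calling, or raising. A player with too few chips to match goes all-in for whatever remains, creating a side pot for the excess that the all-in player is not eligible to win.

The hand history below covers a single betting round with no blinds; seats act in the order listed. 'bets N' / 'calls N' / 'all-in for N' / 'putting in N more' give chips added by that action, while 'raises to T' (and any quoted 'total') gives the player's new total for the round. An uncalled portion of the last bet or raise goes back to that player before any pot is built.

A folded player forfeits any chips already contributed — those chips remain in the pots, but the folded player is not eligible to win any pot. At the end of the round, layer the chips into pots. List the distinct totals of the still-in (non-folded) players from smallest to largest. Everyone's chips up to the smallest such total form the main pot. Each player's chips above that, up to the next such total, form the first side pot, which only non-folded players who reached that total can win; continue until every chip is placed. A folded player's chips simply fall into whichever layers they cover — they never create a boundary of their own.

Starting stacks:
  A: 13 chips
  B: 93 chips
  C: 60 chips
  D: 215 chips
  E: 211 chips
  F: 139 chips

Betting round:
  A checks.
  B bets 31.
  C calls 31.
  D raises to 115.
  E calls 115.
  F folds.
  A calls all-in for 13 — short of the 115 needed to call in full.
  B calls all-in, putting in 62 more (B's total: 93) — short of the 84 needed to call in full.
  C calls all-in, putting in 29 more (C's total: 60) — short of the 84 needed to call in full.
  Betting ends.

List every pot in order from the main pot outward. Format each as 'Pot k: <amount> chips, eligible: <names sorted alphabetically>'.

Pot 1: 65 chips, eligible: A, B, C, D, E
Pot 2: 188 chips, eligible: B, C, D, E
Pot 3: 99 chips, eligible: B, D, E
Pot 4: 44 chips, eligible: D, E

Derivation:
Contributions: A=13, B=93, C=60, D=115, E=115
Folded: F
Pot levels (distinct totals of non-folded players): 13, 60, 93, 115
Layer 1-13: 13 each from A, B, C, D, E = 13*5 = 65 chips; eligible A, B, C, D, E
Layer 14-60: 47 each from B, C, D, E = 47*4 = 188 chips; eligible B, C, D, E
Layer 61-93: 33 each from B, D, E = 33*3 = 99 chips; eligible B, D, E
Layer 94-115: 22 each from D, E = 22*2 = 44 chips; eligible D, E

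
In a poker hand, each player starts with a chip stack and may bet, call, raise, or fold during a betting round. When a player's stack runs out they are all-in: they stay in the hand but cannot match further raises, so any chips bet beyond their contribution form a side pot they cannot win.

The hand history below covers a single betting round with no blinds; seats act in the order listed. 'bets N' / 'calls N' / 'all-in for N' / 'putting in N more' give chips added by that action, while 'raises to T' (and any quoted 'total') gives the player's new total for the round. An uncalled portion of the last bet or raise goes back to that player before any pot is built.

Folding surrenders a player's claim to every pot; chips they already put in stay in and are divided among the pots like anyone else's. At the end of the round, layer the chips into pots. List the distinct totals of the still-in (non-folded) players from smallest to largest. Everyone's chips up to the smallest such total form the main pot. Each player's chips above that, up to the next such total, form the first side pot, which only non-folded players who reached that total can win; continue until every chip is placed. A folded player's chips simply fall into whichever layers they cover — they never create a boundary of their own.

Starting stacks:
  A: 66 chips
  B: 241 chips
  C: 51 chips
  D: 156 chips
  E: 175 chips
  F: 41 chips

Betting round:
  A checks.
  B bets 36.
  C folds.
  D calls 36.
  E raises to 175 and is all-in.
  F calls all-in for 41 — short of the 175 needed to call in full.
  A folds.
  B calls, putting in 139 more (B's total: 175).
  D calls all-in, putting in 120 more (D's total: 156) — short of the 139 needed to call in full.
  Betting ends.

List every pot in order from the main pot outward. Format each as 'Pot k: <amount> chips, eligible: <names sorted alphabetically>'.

Contributions: B=175, D=156, E=175, F=41
Folded: A, C
Pot levels (distinct totals of non-folded players): 41, 156, 175
Layer 1-41: 41 each from B, D, E, F = 41*4 = 164 chips; eligible B, D, E, F
Layer 42-156: 115 each from B, D, E = 115*3 = 345 chips; eligible B, D, E
Layer 157-175: 19 each from B, E = 19*2 = 38 chips; eligible B, E

Pot 1: 164 chips, eligible: B, D, E, F
Pot 2: 345 chips, eligible: B, D, E
Pot 3: 38 chips, eligible: B, E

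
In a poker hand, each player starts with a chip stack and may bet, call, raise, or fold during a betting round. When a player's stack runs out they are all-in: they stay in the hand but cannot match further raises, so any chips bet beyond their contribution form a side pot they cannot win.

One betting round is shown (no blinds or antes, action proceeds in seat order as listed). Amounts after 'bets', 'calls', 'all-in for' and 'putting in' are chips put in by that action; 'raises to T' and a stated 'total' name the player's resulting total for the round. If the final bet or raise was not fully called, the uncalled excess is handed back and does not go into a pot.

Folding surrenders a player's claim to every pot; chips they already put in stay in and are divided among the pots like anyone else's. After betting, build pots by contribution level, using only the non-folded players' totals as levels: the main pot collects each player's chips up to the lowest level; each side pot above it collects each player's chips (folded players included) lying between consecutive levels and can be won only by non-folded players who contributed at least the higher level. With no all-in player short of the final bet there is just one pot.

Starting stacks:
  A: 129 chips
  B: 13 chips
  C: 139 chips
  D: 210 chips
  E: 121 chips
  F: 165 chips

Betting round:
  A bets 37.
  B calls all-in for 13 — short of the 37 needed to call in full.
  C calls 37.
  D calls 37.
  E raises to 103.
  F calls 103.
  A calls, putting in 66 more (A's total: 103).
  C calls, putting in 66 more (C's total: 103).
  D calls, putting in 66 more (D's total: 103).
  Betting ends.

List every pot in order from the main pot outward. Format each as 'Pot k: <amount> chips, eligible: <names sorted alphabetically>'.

Pot 1: 78 chips, eligible: A, B, C, D, E, F
Pot 2: 450 chips, eligible: A, C, D, E, F

Derivation:
Contributions: A=103, B=13, C=103, D=103, E=103, F=103
Pot levels (distinct totals of non-folded players): 13, 103
Layer 1-13: 13 each from A, B, C, D, E, F = 13*6 = 78 chips; eligible A, B, C, D, E, F
Layer 14-103: 90 each from A, C, D, E, F = 90*5 = 450 chips; eligible A, C, D, E, F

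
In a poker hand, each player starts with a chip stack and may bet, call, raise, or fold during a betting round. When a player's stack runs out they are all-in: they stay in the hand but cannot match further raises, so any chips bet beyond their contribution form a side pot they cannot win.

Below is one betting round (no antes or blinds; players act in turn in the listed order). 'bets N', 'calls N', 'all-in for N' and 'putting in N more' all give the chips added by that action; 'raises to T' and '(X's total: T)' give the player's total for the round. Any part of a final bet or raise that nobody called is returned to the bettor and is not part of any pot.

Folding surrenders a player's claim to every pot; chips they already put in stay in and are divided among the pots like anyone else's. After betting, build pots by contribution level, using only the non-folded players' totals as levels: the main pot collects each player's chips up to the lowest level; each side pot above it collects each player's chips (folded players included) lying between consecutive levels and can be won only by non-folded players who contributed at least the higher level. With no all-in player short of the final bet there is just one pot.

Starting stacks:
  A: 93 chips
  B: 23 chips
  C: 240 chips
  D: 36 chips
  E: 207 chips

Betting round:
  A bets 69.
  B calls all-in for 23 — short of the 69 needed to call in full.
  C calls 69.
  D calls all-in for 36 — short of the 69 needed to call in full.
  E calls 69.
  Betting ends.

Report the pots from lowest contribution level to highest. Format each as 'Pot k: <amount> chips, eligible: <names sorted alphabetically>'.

Contributions: A=69, B=23, C=69, D=36, E=69
Pot levels (distinct totals of non-folded players): 23, 36, 69
Layer 1-23: 23 each from A, B, C, D, E = 23*5 = 115 chips; eligible A, B, C, D, E
Layer 24-36: 13 each from A, C, D, E = 13*4 = 52 chips; eligible A, C, D, E
Layer 37-69: 33 each from A, C, E = 33*3 = 99 chips; eligible A, C, E

Pot 1: 115 chips, eligible: A, B, C, D, E
Pot 2: 52 chips, eligible: A, C, D, E
Pot 3: 99 chips, eligible: A, C, E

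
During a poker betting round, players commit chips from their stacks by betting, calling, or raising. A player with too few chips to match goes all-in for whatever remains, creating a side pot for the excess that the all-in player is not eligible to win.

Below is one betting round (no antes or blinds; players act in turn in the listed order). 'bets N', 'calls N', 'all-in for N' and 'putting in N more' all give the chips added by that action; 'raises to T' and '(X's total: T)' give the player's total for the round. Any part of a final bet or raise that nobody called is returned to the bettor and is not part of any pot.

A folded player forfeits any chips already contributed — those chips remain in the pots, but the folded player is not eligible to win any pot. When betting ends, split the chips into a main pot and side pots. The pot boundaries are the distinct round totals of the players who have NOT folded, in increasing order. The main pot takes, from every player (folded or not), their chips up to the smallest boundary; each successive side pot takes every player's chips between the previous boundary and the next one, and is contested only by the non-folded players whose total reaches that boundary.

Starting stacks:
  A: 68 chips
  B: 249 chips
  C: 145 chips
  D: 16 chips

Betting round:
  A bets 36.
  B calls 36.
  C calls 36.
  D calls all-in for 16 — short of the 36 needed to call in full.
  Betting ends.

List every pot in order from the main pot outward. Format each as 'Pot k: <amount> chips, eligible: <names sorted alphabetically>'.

Contributions: A=36, B=36, C=36, D=16
Pot levels (distinct totals of non-folded players): 16, 36
Layer 1-16: 16 each from A, B, C, D = 16*4 = 64 chips; eligible A, B, C, D
Layer 17-36: 20 each from A, B, C = 20*3 = 60 chips; eligible A, B, C

Pot 1: 64 chips, eligible: A, B, C, D
Pot 2: 60 chips, eligible: A, B, C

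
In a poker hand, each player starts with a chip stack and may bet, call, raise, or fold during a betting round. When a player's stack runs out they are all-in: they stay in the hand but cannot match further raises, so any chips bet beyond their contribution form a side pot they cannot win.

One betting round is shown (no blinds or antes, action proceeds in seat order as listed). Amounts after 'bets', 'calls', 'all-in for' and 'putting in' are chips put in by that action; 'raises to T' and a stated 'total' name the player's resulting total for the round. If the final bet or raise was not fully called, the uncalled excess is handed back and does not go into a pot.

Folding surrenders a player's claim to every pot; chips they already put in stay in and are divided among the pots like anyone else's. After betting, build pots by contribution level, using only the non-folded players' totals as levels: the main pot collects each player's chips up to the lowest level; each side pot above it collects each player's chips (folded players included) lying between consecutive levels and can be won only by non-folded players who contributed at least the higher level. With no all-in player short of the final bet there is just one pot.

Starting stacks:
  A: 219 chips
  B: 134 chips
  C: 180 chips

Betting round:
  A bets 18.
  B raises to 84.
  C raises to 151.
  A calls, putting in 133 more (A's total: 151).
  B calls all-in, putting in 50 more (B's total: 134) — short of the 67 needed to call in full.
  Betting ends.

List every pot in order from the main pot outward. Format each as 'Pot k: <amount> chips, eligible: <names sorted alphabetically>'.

Contributions: A=151, B=134, C=151
Pot levels (distinct totals of non-folded players): 134, 151
Layer 1-134: 134 each from A, B, C = 134*3 = 402 chips; eligible A, B, C
Layer 135-151: 17 each from A, C = 17*2 = 34 chips; eligible A, C

Pot 1: 402 chips, eligible: A, B, C
Pot 2: 34 chips, eligible: A, C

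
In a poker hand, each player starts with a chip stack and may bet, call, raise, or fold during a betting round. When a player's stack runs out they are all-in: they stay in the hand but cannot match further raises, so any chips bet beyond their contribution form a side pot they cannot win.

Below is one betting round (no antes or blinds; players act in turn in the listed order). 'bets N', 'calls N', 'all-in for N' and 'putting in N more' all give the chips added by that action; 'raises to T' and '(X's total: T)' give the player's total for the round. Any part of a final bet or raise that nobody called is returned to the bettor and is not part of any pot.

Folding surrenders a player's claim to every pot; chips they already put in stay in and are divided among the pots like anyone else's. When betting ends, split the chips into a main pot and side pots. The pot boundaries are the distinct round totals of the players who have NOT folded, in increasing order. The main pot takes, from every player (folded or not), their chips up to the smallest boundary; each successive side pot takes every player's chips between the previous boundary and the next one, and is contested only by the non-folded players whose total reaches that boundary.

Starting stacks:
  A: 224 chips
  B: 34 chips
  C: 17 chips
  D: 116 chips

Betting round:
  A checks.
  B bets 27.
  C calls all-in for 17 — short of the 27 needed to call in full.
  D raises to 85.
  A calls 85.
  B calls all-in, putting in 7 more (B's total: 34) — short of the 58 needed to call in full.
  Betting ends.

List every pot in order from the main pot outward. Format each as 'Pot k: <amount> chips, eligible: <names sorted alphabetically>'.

Pot 1: 68 chips, eligible: A, B, C, D
Pot 2: 51 chips, eligible: A, B, D
Pot 3: 102 chips, eligible: A, D

Derivation:
Contributions: A=85, B=34, C=17, D=85
Pot levels (distinct totals of non-folded players): 17, 34, 85
Layer 1-17: 17 each from A, B, C, D = 17*4 = 68 chips; eligible A, B, C, D
Layer 18-34: 17 each from A, B, D = 17*3 = 51 chips; eligible A, B, D
Layer 35-85: 51 each from A, D = 51*2 = 102 chips; eligible A, D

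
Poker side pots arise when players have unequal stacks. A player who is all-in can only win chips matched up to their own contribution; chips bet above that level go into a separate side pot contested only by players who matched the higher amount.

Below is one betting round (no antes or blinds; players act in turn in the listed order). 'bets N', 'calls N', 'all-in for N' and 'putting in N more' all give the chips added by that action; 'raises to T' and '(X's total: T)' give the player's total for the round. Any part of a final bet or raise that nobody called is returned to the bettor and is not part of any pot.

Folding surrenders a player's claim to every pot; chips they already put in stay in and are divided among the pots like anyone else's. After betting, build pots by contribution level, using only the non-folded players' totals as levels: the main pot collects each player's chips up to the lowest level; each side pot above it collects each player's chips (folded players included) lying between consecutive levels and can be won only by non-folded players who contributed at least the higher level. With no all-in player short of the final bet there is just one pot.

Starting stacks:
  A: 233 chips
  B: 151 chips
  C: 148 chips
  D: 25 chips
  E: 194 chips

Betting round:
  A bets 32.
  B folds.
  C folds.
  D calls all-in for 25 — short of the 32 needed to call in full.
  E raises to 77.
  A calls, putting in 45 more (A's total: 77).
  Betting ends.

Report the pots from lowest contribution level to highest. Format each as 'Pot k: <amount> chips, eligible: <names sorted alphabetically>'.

Pot 1: 75 chips, eligible: A, D, E
Pot 2: 104 chips, eligible: A, E

Derivation:
Contributions: A=77, D=25, E=77
Folded: B, C
Pot levels (distinct totals of non-folded players): 25, 77
Layer 1-25: 25 each from A, D, E = 25*3 = 75 chips; eligible A, D, E
Layer 26-77: 52 each from A, E = 52*2 = 104 chips; eligible A, E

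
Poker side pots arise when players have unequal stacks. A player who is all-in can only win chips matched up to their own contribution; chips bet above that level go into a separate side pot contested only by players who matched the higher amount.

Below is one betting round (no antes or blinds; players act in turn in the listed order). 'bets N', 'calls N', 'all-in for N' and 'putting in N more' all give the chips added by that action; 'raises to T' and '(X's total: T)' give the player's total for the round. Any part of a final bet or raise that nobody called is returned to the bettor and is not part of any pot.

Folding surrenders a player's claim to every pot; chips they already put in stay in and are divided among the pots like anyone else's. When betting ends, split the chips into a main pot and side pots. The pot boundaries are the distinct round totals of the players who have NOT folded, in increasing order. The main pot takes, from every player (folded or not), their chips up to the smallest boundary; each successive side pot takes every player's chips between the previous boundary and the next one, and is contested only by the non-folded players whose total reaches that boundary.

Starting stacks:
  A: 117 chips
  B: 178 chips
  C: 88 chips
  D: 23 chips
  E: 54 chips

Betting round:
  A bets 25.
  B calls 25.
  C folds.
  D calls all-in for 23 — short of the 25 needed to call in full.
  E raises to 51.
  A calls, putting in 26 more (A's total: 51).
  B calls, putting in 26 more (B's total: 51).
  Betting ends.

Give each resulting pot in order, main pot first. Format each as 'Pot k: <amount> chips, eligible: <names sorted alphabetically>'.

Contributions: A=51, B=51, D=23, E=51
Folded: C
Pot levels (distinct totals of non-folded players): 23, 51
Layer 1-23: 23 each from A, B, D, E = 23*4 = 92 chips; eligible A, B, D, E
Layer 24-51: 28 each from A, B, E = 28*3 = 84 chips; eligible A, B, E

Pot 1: 92 chips, eligible: A, B, D, E
Pot 2: 84 chips, eligible: A, B, E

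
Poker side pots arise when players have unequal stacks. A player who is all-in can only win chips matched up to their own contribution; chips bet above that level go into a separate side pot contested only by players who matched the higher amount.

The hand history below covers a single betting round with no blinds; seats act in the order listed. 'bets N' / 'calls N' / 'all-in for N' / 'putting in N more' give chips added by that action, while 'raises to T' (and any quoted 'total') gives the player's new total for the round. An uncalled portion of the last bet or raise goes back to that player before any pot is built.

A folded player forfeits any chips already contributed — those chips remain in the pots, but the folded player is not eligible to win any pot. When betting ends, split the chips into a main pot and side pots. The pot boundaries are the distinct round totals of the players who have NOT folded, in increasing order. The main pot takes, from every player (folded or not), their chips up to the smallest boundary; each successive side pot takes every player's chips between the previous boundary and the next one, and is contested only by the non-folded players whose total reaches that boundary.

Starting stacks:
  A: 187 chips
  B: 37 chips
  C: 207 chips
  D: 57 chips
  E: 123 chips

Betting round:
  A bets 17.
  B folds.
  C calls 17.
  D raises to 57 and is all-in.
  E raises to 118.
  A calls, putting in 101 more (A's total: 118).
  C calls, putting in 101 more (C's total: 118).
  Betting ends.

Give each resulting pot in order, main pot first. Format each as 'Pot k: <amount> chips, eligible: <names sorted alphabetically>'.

Contributions: A=118, C=118, D=57, E=118
Folded: B
Pot levels (distinct totals of non-folded players): 57, 118
Layer 1-57: 57 each from A, C, D, E = 57*4 = 228 chips; eligible A, C, D, E
Layer 58-118: 61 each from A, C, E = 61*3 = 183 chips; eligible A, C, E

Pot 1: 228 chips, eligible: A, C, D, E
Pot 2: 183 chips, eligible: A, C, E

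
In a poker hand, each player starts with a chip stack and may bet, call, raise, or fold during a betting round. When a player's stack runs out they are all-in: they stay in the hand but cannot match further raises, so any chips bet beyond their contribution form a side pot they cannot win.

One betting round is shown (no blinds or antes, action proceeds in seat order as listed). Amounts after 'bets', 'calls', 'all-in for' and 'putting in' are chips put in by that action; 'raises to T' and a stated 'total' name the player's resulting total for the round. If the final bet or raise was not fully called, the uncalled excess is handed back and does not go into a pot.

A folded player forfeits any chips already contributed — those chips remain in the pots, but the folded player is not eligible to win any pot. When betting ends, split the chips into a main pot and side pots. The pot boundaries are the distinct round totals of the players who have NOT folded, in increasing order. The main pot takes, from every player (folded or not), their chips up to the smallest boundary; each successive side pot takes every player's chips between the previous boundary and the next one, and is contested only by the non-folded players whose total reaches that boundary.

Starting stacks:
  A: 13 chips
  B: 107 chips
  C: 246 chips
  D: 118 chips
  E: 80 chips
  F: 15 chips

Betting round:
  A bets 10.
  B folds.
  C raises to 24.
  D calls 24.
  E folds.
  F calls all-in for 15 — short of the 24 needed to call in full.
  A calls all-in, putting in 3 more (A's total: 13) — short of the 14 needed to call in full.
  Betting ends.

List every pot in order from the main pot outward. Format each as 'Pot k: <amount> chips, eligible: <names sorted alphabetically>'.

Pot 1: 52 chips, eligible: A, C, D, F
Pot 2: 6 chips, eligible: C, D, F
Pot 3: 18 chips, eligible: C, D

Derivation:
Contributions: A=13, C=24, D=24, F=15
Folded: B, E
Pot levels (distinct totals of non-folded players): 13, 15, 24
Layer 1-13: 13 each from A, C, D, F = 13*4 = 52 chips; eligible A, C, D, F
Layer 14-15: 2 each from C, D, F = 2*3 = 6 chips; eligible C, D, F
Layer 16-24: 9 each from C, D = 9*2 = 18 chips; eligible C, D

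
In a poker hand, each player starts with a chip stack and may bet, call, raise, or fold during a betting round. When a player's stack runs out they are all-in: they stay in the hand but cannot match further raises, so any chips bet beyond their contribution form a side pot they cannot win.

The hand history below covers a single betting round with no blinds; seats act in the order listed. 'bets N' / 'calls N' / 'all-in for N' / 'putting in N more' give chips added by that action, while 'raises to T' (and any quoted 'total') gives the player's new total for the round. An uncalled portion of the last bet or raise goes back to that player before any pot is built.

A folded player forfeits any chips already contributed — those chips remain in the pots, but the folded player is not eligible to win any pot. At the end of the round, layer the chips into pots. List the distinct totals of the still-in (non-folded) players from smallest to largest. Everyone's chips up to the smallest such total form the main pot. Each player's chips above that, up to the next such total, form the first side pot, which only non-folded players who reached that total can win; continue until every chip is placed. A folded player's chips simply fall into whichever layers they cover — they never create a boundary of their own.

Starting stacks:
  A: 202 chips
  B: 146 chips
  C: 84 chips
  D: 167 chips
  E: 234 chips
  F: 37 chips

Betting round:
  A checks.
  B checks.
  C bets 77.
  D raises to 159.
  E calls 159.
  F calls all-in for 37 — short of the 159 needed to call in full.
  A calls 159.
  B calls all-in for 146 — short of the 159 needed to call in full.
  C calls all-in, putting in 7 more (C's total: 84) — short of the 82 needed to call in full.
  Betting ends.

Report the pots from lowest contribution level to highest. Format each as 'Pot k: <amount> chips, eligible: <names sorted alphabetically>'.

Contributions: A=159, B=146, C=84, D=159, E=159, F=37
Pot levels (distinct totals of non-folded players): 37, 84, 146, 159
Layer 1-37: 37 each from A, B, C, D, E, F = 37*6 = 222 chips; eligible A, B, C, D, E, F
Layer 38-84: 47 each from A, B, C, D, E = 47*5 = 235 chips; eligible A, B, C, D, E
Layer 85-146: 62 each from A, B, D, E = 62*4 = 248 chips; eligible A, B, D, E
Layer 147-159: 13 each from A, D, E = 13*3 = 39 chips; eligible A, D, E

Pot 1: 222 chips, eligible: A, B, C, D, E, F
Pot 2: 235 chips, eligible: A, B, C, D, E
Pot 3: 248 chips, eligible: A, B, D, E
Pot 4: 39 chips, eligible: A, D, E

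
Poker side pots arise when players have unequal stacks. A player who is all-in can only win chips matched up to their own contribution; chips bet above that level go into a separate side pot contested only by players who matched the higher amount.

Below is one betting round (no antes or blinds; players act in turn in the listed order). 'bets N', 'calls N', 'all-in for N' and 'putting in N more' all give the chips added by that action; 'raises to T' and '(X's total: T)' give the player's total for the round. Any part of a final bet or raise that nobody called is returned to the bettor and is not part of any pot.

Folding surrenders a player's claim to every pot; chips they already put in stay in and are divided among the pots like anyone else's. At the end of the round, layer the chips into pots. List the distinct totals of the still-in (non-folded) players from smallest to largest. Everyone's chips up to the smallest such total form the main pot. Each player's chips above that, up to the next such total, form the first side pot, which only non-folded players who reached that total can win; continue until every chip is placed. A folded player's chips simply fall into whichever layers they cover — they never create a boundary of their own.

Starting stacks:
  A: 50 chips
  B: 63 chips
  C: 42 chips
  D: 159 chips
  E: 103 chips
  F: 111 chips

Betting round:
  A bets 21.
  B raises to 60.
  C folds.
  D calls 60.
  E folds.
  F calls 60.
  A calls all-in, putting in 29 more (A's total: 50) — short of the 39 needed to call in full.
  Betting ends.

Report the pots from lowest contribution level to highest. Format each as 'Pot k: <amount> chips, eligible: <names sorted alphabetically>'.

Pot 1: 200 chips, eligible: A, B, D, F
Pot 2: 30 chips, eligible: B, D, F

Derivation:
Contributions: A=50, B=60, D=60, F=60
Folded: C, E
Pot levels (distinct totals of non-folded players): 50, 60
Layer 1-50: 50 each from A, B, D, F = 50*4 = 200 chips; eligible A, B, D, F
Layer 51-60: 10 each from B, D, F = 10*3 = 30 chips; eligible B, D, F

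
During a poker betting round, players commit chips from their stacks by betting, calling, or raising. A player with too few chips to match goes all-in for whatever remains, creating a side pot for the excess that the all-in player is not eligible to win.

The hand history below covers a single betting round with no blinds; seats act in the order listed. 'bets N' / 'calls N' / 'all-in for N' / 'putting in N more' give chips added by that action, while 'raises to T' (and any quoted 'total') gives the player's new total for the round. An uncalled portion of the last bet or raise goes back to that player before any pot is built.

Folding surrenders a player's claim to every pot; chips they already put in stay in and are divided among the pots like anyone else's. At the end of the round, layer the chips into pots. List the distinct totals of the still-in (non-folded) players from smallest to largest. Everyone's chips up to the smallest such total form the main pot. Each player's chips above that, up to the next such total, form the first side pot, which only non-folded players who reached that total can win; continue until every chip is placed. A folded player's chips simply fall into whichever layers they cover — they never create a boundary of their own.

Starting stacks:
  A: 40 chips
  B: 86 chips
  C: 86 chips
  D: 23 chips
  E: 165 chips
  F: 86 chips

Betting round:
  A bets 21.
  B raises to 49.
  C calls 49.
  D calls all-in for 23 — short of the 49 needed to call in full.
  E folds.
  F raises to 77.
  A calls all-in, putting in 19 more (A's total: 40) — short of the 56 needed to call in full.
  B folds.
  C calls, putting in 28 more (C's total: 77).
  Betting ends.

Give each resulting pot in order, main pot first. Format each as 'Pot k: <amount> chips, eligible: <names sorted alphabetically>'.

Pot 1: 115 chips, eligible: A, C, D, F
Pot 2: 68 chips, eligible: A, C, F
Pot 3: 83 chips, eligible: C, F

Derivation:
Contributions: A=40, B=49, C=77, D=23, F=77
Folded: B, E
Pot levels (distinct totals of non-folded players): 23, 40, 77
Layer 1-23: 23 each from A, B, C, D, F = 23*5 = 115 chips; eligible A, C, D, F
Layer 24-40: 17 each from A, B, C, F = 17*4 = 68 chips; eligible A, C, F
Layer 41-77: B 9 + C 37 + F 37 = 83 chips; eligible C, F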